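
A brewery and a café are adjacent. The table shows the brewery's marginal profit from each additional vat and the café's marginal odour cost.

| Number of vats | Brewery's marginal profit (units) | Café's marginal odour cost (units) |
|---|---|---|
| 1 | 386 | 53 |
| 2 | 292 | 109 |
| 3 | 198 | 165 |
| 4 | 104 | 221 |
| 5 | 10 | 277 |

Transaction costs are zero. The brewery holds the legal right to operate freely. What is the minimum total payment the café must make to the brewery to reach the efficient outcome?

Left alone the brewery would choose level 5 (marginal profit stays positive).
Efficient level: k* = 3 (marginal profit ≥ marginal odour cost through 3).
The café must at least cover the brewery's forgone profit from cutting 5→3: 104 + 10 = 114.

114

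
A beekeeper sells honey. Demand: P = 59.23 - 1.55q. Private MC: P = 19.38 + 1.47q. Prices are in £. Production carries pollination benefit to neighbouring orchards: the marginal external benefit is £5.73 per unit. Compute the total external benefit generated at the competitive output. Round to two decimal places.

Market equilibrium (private): 19.38 + 1.47q = 59.23 - 1.55q → q_m = 13.1954.
Total external benefit = MEB × q_m = 5.73 × 13.1954 = 75.6096.

£75.61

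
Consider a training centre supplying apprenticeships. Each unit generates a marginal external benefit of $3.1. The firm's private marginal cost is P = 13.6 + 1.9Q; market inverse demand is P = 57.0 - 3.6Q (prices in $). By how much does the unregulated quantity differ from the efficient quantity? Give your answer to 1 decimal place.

Market equilibrium (private): 13.6 + 1.9Q = 57.0 - 3.6Q → Q_m = 7.8909.
Social marginal cost = private MC − MEB = 10.5 + 1.9Q.
Set SMC = demand: 10.5 + 1.9Q = 57.0 - 3.6Q → Q* = 8.4545.
Gap = |7.8909 − 8.4545| = 0.5636.

0.6 units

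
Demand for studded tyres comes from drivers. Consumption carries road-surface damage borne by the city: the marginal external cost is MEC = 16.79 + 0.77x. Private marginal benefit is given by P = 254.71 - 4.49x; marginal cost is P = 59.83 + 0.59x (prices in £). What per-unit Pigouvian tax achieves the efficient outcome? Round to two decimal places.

Social marginal benefit = demand − MEC = 237.92 - 5.26x.
Set SMB = MC: 237.92 - 5.26x = 59.83 + 0.59x → x* = 30.4427.
The Pigouvian tax equals MEC at x*: 16.79 + 0.77×30.4427 = 40.2309.

tax = £40.23 per unit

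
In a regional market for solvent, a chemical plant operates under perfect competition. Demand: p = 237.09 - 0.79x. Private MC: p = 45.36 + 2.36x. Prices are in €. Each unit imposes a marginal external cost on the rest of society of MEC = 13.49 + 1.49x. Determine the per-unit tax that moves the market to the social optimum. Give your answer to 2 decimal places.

Social marginal cost = private MC + MEC = 58.85 + 3.85x.
Set SMC = demand: 58.85 + 3.85x = 237.09 - 0.79x → x* = 38.4138.
The Pigouvian tax equals MEC at x*: 13.49 + 1.49×38.4138 = 70.7266.

tax = €70.73 per unit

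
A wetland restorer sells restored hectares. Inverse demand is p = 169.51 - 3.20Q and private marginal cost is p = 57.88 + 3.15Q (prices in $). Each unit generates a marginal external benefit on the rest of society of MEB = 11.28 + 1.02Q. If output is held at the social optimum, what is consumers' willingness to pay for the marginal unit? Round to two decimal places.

P = $95.72

Social marginal cost = private MC − MEB = 46.60 + 2.13Q.
Set SMC = demand: 46.60 + 2.13Q = 169.51 - 3.20Q → Q* = 23.0600.
Consumer price on the demand curve at Q*: 169.51 − 3.20×23.0600 = 95.7180.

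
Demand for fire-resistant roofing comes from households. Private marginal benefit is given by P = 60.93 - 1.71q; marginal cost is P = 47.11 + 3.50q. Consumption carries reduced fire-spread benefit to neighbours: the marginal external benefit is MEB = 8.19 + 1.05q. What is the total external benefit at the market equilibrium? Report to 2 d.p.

25.42

Market equilibrium (private): 47.11 + 3.50q = 60.93 - 1.71q → q_m = 2.6526.
Total external benefit = ∫₀^{q_m} (8.19 + 1.05q) dq = 8.19×2.6526 + ½×1.05×2.6526² = 25.4188.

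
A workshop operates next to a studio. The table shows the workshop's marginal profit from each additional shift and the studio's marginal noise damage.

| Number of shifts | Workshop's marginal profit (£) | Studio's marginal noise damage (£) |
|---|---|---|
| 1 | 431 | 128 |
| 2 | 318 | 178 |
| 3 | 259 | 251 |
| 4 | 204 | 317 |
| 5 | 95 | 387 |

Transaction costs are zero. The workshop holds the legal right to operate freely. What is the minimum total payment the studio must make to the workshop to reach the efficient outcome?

Left alone the workshop would choose level 5 (marginal profit stays positive).
Efficient level: k* = 3 (marginal profit ≥ marginal noise damage through 3).
The studio must at least cover the workshop's forgone profit from cutting 5→3: 204 + 95 = 299.

£299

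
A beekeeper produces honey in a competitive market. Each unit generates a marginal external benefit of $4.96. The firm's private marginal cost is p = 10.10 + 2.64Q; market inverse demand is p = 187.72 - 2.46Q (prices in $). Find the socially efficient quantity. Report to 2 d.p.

Q* = 35.80

Social marginal cost = private MC − MEB = 5.14 + 2.64Q.
Set SMC = demand: 5.14 + 2.64Q = 187.72 - 2.46Q → Q* = 35.8000.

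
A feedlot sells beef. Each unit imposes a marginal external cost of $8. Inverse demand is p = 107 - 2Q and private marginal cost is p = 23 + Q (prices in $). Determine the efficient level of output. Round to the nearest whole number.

Q* = 25

Social marginal cost = private MC + MEC = 31 + Q.
Set SMC = demand: 31 + Q = 107 - 2Q → Q* = 25.3333.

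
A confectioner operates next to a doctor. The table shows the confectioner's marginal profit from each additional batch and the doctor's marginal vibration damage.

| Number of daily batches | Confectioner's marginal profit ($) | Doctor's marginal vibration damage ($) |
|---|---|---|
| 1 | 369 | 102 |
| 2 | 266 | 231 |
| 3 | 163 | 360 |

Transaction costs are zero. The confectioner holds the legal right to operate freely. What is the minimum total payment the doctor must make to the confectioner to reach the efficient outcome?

Left alone the confectioner would choose level 3 (marginal profit stays positive).
Efficient level: k* = 2 (marginal profit ≥ marginal vibration damage through 2).
The doctor must at least cover the confectioner's forgone profit from cutting 3→2: 163 = 163.

$163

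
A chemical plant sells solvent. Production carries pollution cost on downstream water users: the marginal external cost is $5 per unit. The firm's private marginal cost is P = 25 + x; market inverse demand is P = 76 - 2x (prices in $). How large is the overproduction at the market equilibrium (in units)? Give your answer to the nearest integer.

2 units

Market equilibrium (private): 25 + x = 76 - 2x → x_m = 17.0000.
Social marginal cost = private MC + MEC = 30 + x.
Set SMC = demand: 30 + x = 76 - 2x → x* = 15.3333.
Gap = |17.0000 − 15.3333| = 1.6667.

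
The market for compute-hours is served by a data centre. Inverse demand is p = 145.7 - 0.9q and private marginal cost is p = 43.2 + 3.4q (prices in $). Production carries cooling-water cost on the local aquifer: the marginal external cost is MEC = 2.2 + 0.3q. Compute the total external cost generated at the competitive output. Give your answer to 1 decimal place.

Market equilibrium (private): 43.2 + 3.4q = 145.7 - 0.9q → q_m = 23.8372.
Total external cost = ∫₀^{q_m} (2.2 + 0.3q) dq = 2.2×23.8372 + ½×0.3×23.8372² = 137.6737.

$137.7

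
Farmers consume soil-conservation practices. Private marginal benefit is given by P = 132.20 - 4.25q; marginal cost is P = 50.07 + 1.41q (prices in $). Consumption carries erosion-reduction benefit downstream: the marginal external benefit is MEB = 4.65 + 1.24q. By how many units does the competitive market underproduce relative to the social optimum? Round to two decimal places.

Market equilibrium (private): 50.07 + 1.41q = 132.20 - 4.25q → q_m = 14.5106.
Social marginal benefit = demand + MEB = 136.85 - 3.01q.
Set SMB = MC: 136.85 - 3.01q = 50.07 + 1.41q → q* = 19.6335.
Gap = |14.5106 − 19.6335| = 5.1229.

5.12 units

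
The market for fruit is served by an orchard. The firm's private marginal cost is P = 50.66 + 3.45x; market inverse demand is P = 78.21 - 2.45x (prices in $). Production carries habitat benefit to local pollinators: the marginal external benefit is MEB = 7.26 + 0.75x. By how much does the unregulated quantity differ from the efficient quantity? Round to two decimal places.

Market equilibrium (private): 50.66 + 3.45x = 78.21 - 2.45x → x_m = 4.6695.
Social marginal cost = private MC − MEB = 43.40 + 2.70x.
Set SMC = demand: 43.40 + 2.70x = 78.21 - 2.45x → x* = 6.7592.
Gap = |4.6695 − 6.7592| = 2.0897.

2.09 units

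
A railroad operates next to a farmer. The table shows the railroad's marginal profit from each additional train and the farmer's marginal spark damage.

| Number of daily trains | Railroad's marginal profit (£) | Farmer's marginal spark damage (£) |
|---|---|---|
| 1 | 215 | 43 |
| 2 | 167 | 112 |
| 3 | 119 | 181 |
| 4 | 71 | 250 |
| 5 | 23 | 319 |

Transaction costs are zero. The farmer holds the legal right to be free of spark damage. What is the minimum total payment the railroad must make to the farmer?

Efficient level: marginal profit ≥ marginal spark damage through level 2, so k* = 2.
With the farmer holding the right, the railroad must at least compensate total damage at k*: 43 + 112 = 155.

£155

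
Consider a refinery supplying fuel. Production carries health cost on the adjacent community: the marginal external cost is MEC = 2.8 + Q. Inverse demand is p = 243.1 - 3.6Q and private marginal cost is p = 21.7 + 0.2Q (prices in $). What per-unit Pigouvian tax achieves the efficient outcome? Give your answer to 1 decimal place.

tax = $48.3 per unit

Social marginal cost = private MC + MEC = 24.5 + 1.2Q.
Set SMC = demand: 24.5 + 1.2Q = 243.1 - 3.6Q → Q* = 45.5417.
The Pigouvian tax equals MEC at Q*: 2.8 + 1.0×45.5417 = 48.3417.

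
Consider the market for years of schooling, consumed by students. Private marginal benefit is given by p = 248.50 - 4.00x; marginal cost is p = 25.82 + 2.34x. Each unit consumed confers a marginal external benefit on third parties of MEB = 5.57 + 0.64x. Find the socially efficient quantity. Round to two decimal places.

Social marginal benefit = demand + MEB = 254.07 - 3.36x.
Set SMB = MC: 254.07 - 3.36x = 25.82 + 2.34x → x* = 40.0439.

x* = 40.04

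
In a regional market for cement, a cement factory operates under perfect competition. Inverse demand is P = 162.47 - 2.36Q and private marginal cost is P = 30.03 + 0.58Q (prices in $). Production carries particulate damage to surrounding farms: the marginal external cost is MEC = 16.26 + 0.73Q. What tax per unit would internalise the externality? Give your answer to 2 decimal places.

Social marginal cost = private MC + MEC = 46.29 + 1.31Q.
Set SMC = demand: 46.29 + 1.31Q = 162.47 - 2.36Q → Q* = 31.6567.
The Pigouvian tax equals MEC at Q*: 16.26 + 0.73×31.6567 = 39.3694.

tax = $39.37 per unit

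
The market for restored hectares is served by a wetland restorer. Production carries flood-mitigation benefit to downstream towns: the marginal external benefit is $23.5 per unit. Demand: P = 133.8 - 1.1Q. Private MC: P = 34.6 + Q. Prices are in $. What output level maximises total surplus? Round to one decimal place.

Social marginal cost = private MC − MEB = 11.1 + Q.
Set SMC = demand: 11.1 + Q = 133.8 - 1.1Q → Q* = 58.4286.

Q* = 58.4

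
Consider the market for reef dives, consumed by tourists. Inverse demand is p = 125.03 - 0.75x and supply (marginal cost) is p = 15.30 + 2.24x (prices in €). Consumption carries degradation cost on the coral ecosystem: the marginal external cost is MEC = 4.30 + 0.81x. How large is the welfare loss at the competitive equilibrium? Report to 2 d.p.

DWL = €152.34

Market equilibrium (private): 15.30 + 2.24x = 125.03 - 0.75x → x_m = 36.6990.
Social marginal benefit = demand − MEC = 120.73 - 1.56x.
Set SMB = MC: 120.73 - 1.56x = 15.30 + 2.24x → x* = 27.7447.
The welfare-loss triangle has base |x_m − x*| and height MEC(x_m) (the vertical gap between SMB and MC is zero at x* and MEC at x_m).
DWL = ½ × 8.9543 × 34.0262 = 152.3404.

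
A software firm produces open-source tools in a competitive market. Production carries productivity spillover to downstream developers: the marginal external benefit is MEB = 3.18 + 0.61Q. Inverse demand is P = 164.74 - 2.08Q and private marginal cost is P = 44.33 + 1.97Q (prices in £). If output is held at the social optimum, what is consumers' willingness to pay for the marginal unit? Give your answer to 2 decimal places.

P = £90.01

Social marginal cost = private MC − MEB = 41.15 + 1.36Q.
Set SMC = demand: 41.15 + 1.36Q = 164.74 - 2.08Q → Q* = 35.9273.
Consumer price on the demand curve at Q*: 164.74 − 2.08×35.9273 = 90.0112.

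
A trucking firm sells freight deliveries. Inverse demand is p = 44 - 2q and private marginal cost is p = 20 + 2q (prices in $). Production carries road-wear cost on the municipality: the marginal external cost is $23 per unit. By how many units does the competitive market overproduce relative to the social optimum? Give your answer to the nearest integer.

Market equilibrium (private): 20 + 2q = 44 - 2q → q_m = 6.0000.
Social marginal cost = private MC + MEC = 43 + 2q.
Set SMC = demand: 43 + 2q = 44 - 2q → q* = 0.2500.
Gap = |6.0000 − 0.2500| = 5.7500.

6 units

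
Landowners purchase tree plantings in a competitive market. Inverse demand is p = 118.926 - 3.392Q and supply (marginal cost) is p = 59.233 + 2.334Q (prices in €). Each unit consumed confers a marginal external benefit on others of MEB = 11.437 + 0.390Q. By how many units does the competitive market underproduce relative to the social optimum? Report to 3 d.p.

Market equilibrium (private): 59.233 + 2.334Q = 118.926 - 3.392Q → Q_m = 10.4249.
Social marginal benefit = demand + MEB = 130.363 - 3.002Q.
Set SMB = MC: 130.363 - 3.002Q = 59.233 + 2.334Q → Q* = 13.3302.
Gap = |10.4249 − 13.3302| = 2.9053.

2.905 units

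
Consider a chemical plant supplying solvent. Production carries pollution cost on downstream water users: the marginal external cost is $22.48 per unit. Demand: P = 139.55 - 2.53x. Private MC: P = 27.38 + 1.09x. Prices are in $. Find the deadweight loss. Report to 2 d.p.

DWL = $69.80

Market equilibrium (private): 27.38 + 1.09x = 139.55 - 2.53x → x_m = 30.9862.
Social marginal cost = private MC + MEC = 49.86 + 1.09x.
Set SMC = demand: 49.86 + 1.09x = 139.55 - 2.53x → x* = 24.7762.
The welfare-loss triangle has base |x_m − x*| and height MEC(x_m) (the vertical gap between SMC and demand is zero at x* and MEC at x_m).
DWL = ½ × 6.2100 × 22.4800 = 69.8004.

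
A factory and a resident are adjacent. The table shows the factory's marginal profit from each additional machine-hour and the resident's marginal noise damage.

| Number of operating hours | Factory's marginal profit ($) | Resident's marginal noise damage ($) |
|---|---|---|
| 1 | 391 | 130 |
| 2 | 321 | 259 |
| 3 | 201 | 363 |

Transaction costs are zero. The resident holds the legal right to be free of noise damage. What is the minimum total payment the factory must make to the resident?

Efficient level: marginal profit ≥ marginal noise damage through level 2, so k* = 2.
With the resident holding the right, the factory must at least compensate total damage at k*: 130 + 259 = 389.

$389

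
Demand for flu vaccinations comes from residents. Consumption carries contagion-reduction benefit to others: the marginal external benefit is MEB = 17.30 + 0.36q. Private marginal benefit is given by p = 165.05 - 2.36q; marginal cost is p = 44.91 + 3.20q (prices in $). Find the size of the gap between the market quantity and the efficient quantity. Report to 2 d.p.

4.82 units

Market equilibrium (private): 44.91 + 3.20q = 165.05 - 2.36q → q_m = 21.6079.
Social marginal benefit = demand + MEB = 182.35 - 2.00q.
Set SMB = MC: 182.35 - 2.00q = 44.91 + 3.20q → q* = 26.4308.
Gap = |21.6079 − 26.4308| = 4.8229.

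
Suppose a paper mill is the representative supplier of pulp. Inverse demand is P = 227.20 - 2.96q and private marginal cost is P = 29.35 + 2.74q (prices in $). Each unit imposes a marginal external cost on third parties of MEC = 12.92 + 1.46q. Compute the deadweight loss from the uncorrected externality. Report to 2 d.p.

Market equilibrium (private): 29.35 + 2.74q = 227.20 - 2.96q → q_m = 34.7105.
Social marginal cost = private MC + MEC = 42.27 + 4.20q.
Set SMC = demand: 42.27 + 4.20q = 227.20 - 2.96q → q* = 25.8282.
Height of the DWL triangle at q_m is SMC(q_m) − demand(q_m) = MEC(q_m) = 63.5974.
DWL = ½ × 8.8823 × 63.5974 = 282.4456.

DWL = $282.45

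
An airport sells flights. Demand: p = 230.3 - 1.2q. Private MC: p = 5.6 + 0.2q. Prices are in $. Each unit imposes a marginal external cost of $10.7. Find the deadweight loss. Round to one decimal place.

Market equilibrium (private): 5.6 + 0.2q = 230.3 - 1.2q → q_m = 160.5000.
Social marginal cost = private MC + MEC = 16.3 + 0.2q.
Set SMC = demand: 16.3 + 0.2q = 230.3 - 1.2q → q* = 152.8571.
The welfare-loss triangle has base |q_m − q*| and height MEC(q_m) (the vertical gap between SMC and demand is zero at q* and MEC at q_m).
DWL = ½ × 7.6429 × 10.7000 = 40.8895.

DWL = $40.9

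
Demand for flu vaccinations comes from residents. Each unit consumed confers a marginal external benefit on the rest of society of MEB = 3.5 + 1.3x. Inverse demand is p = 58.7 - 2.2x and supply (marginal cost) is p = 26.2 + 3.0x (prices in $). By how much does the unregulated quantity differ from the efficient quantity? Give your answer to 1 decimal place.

3.0 units

Market equilibrium (private): 26.2 + 3.0x = 58.7 - 2.2x → x_m = 6.2500.
Social marginal benefit = demand + MEB = 62.2 - 0.9x.
Set SMB = MC: 62.2 - 0.9x = 26.2 + 3.0x → x* = 9.2308.
Gap = |6.2500 − 9.2308| = 2.9808.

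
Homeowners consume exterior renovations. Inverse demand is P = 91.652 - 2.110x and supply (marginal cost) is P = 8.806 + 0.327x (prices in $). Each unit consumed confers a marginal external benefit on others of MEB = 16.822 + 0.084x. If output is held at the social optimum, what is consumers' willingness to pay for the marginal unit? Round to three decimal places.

P = $2.277

Social marginal benefit = demand + MEB = 108.474 - 2.026x.
Set SMB = MC: 108.474 - 2.026x = 8.806 + 0.327x → x* = 42.3578.
Consumer price on the demand curve at x*: 91.652 − 2.110×42.3578 = 2.2770.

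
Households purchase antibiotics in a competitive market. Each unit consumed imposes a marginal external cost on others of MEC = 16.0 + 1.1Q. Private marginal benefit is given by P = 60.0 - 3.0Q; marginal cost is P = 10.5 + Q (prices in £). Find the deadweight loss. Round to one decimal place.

Market equilibrium (private): 10.5 + Q = 60.0 - 3.0Q → Q_m = 12.3750.
Social marginal benefit = demand − MEC = 44.0 - 4.1Q.
Set SMB = MC: 44.0 - 4.1Q = 10.5 + Q → Q* = 6.5686.
The welfare-loss triangle has base |Q_m − Q*| and height MEC(Q_m) (the vertical gap between SMB and MC is zero at Q* and MEC at Q_m).
DWL = ½ × 5.8064 × 29.6125 = 85.9710.

DWL = £86.0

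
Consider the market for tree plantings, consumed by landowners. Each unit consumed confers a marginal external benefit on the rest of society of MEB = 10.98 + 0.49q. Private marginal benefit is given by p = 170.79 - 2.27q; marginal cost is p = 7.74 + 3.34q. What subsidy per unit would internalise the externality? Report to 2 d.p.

Social marginal benefit = demand + MEB = 181.77 - 1.78q.
Set SMB = MC: 181.77 - 1.78q = 7.74 + 3.34q → q* = 33.9902.
The Pigouvian subsidy equals MEB at q*: 10.98 + 0.49×33.9902 = 27.6352.

subsidy = 27.64 per unit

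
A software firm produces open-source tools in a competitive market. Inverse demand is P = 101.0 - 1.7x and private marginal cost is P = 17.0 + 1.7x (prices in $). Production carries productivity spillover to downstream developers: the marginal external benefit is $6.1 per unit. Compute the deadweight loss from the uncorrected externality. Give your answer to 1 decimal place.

DWL = $5.5

Market equilibrium (private): 17.0 + 1.7x = 101.0 - 1.7x → x_m = 24.7059.
Social marginal cost = private MC − MEB = 10.9 + 1.7x.
Set SMC = demand: 10.9 + 1.7x = 101.0 - 1.7x → x* = 26.5000.
The welfare-loss triangle has base |x_m − x*| and height MEB(x_m) (the vertical gap between SMC and demand is zero at x* and MEB at x_m).
DWL = ½ × 1.7941 × 6.1000 = 5.4720.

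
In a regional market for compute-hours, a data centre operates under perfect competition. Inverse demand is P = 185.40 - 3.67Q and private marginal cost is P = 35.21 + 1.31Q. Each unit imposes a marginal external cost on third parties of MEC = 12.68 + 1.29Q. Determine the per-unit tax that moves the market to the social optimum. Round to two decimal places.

tax = 40.97 per unit

Social marginal cost = private MC + MEC = 47.89 + 2.60Q.
Set SMC = demand: 47.89 + 2.60Q = 185.40 - 3.67Q → Q* = 21.9314.
The Pigouvian tax equals MEC at Q*: 12.68 + 1.29×21.9314 = 40.9715.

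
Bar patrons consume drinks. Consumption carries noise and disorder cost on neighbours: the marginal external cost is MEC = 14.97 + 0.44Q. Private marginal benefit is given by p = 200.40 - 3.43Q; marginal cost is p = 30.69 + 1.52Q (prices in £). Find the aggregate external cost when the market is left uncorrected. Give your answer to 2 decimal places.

£771.84

Market equilibrium (private): 30.69 + 1.52Q = 200.40 - 3.43Q → Q_m = 34.2848.
Total external cost = ∫₀^{Q_m} (14.97 + 0.44Q) dQ = 14.97×34.2848 + ½×0.44×34.2848² = 771.8419.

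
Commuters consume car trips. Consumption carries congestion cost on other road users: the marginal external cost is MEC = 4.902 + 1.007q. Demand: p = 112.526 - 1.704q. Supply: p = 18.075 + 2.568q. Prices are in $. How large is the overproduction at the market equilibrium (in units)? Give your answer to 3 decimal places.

5.146 units

Market equilibrium (private): 18.075 + 2.568q = 112.526 - 1.704q → q_m = 22.1093.
Social marginal benefit = demand − MEC = 107.624 - 2.711q.
Set SMB = MC: 107.624 - 2.711q = 18.075 + 2.568q → q* = 16.9633.
Gap = |22.1093 − 16.9633| = 5.1460.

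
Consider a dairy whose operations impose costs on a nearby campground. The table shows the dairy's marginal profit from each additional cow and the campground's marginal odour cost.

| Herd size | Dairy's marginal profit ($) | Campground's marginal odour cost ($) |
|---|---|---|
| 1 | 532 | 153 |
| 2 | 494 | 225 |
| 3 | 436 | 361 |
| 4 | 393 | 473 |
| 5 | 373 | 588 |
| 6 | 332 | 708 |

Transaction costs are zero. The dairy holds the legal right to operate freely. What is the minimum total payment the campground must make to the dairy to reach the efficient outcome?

$1098

Left alone the dairy would choose level 6 (marginal profit stays positive).
Efficient level: k* = 3 (marginal profit ≥ marginal odour cost through 3).
The campground must at least cover the dairy's forgone profit from cutting 6→3: 393 + 373 + 332 = 1098.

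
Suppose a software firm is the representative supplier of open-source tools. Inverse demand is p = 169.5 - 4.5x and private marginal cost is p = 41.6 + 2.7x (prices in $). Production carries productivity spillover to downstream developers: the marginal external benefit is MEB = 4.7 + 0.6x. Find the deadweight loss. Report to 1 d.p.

Market equilibrium (private): 41.6 + 2.7x = 169.5 - 4.5x → x_m = 17.7639.
Social marginal cost = private MC − MEB = 36.9 + 2.1x.
Set SMC = demand: 36.9 + 2.1x = 169.5 - 4.5x → x* = 20.0909.
The welfare-loss triangle has base |x_m − x*| and height MEB(x_m) (the vertical gap between SMC and demand is zero at x* and MEB at x_m).
DWL = ½ × 2.3270 × 15.3583 = 17.8694.

DWL = $17.9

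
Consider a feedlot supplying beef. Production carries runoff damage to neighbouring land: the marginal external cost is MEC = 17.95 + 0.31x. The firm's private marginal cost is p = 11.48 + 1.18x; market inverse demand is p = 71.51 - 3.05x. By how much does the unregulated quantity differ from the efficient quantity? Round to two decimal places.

Market equilibrium (private): 11.48 + 1.18x = 71.51 - 3.05x → x_m = 14.1915.
Social marginal cost = private MC + MEC = 29.43 + 1.49x.
Set SMC = demand: 29.43 + 1.49x = 71.51 - 3.05x → x* = 9.2687.
Gap = |14.1915 − 9.2687| = 4.9228.

4.92 units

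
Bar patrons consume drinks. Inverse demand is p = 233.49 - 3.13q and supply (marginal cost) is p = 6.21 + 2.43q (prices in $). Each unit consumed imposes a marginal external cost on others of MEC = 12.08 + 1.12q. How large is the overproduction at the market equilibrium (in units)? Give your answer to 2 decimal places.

Market equilibrium (private): 6.21 + 2.43q = 233.49 - 3.13q → q_m = 40.8777.
Social marginal benefit = demand − MEC = 221.41 - 4.25q.
Set SMB = MC: 221.41 - 4.25q = 6.21 + 2.43q → q* = 32.2156.
Gap = |40.8777 − 32.2156| = 8.6621.

8.66 units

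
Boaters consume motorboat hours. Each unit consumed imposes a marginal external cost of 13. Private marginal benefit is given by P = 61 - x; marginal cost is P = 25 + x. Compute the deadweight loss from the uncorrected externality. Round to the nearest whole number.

DWL = 42

Market equilibrium (private): 25 + x = 61 - x → x_m = 18.0000.
Social marginal benefit = demand − MEC = 48 - x.
Set SMB = MC: 48 - x = 25 + x → x* = 11.5000.
Between x* and x_m the wedge MC − SMB runs linearly from 0 to MEC(x_m), so the loss is a triangle.
DWL = ½ × 6.5000 × 13.0000 = 42.2500.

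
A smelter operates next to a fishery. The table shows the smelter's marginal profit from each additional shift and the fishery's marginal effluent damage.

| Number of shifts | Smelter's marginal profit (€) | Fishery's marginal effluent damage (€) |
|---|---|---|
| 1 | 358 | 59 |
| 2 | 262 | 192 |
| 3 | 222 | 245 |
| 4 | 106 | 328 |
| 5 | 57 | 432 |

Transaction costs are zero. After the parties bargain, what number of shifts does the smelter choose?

2

Bargaining reaches the level where marginal profit last exceeds marginal effluent damage.
That holds through level 2 (262 ≥ 192) but not at 3 (222 < 245).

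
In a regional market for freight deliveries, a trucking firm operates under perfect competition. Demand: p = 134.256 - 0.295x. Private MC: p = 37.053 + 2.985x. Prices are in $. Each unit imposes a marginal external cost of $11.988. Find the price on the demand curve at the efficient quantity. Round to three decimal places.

P = $126.592

Social marginal cost = private MC + MEC = 49.041 + 2.985x.
Set SMC = demand: 49.041 + 2.985x = 134.256 - 0.295x → x* = 25.9802.
Consumer price on the demand curve at x*: 134.256 − 0.295×25.9802 = 126.5918.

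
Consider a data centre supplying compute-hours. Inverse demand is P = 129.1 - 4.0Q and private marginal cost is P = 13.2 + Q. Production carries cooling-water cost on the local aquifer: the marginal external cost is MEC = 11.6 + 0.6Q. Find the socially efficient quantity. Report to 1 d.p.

Q* = 18.6

Social marginal cost = private MC + MEC = 24.8 + 1.6Q.
Set SMC = demand: 24.8 + 1.6Q = 129.1 - 4.0Q → Q* = 18.6250.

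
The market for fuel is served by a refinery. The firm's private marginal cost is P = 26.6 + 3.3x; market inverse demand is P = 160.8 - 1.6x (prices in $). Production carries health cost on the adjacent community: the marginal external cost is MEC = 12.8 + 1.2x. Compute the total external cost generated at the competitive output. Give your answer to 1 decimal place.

Market equilibrium (private): 26.6 + 3.3x = 160.8 - 1.6x → x_m = 27.3878.
Total external cost = ∫₀^{x_m} (12.8 + 1.2x) dx = 12.8×27.3878 + ½×1.2×27.3878² = 800.6188.

$800.6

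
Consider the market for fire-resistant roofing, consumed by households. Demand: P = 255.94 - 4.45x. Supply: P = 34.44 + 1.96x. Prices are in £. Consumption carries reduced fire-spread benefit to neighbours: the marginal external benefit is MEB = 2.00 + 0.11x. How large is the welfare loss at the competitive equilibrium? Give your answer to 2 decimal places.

DWL = £2.67

Market equilibrium (private): 34.44 + 1.96x = 255.94 - 4.45x → x_m = 34.5554.
Social marginal benefit = demand + MEB = 257.94 - 4.34x.
Set SMB = MC: 257.94 - 4.34x = 34.44 + 1.96x → x* = 35.4762.
The loss is the area between SMB and MC from x* to x_m; with linear curves that's a triangle of height MEB(x_m).
DWL = ½ × 0.9208 × 5.8011 = 2.6708.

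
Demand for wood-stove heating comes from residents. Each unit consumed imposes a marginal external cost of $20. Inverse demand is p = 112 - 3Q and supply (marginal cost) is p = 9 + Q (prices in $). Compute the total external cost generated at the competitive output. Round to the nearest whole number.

Market equilibrium (private): 9 + Q = 112 - 3Q → Q_m = 25.7500.
Total external cost = MEC × Q_m = 20 × 25.7500 = 515.0000.

$515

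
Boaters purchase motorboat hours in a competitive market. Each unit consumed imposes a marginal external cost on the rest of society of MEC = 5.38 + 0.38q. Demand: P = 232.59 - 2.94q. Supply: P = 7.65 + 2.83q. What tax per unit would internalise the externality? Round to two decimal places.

Social marginal benefit = demand − MEC = 227.21 - 3.32q.
Set SMB = MC: 227.21 - 3.32q = 7.65 + 2.83q → q* = 35.7008.
The Pigouvian tax equals MEC at q*: 5.38 + 0.38×35.7008 = 18.9463.

tax = 18.95 per unit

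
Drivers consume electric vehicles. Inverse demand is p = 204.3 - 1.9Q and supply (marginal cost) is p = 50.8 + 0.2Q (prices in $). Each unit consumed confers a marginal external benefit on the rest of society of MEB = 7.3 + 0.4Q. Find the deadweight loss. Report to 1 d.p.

Market equilibrium (private): 50.8 + 0.2Q = 204.3 - 1.9Q → Q_m = 73.0952.
Social marginal benefit = demand + MEB = 211.6 - 1.5Q.
Set SMB = MC: 211.6 - 1.5Q = 50.8 + 0.2Q → Q* = 94.5882.
Height of the DWL triangle at Q_m is SMB(Q_m) − MC(Q_m) = MEB(Q_m) = 36.5381.
DWL = ½ × 21.4930 × 36.5381 = 392.6567.

DWL = $392.7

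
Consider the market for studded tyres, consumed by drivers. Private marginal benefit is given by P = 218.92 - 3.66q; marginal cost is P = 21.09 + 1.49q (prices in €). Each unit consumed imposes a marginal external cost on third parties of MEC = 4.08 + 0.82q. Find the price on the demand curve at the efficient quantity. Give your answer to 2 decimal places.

Social marginal benefit = demand − MEC = 214.84 - 4.48q.
Set SMB = MC: 214.84 - 4.48q = 21.09 + 1.49q → q* = 32.4539.
Consumer price on the demand curve at q*: 218.92 − 3.66×32.4539 = 100.1387.

P = €100.14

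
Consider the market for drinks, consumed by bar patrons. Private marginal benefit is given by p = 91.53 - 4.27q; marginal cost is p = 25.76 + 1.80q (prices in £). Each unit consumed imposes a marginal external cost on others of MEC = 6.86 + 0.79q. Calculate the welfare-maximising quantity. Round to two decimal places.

q* = 8.59

Social marginal benefit = demand − MEC = 84.67 - 5.06q.
Set SMB = MC: 84.67 - 5.06q = 25.76 + 1.80q → q* = 8.5875.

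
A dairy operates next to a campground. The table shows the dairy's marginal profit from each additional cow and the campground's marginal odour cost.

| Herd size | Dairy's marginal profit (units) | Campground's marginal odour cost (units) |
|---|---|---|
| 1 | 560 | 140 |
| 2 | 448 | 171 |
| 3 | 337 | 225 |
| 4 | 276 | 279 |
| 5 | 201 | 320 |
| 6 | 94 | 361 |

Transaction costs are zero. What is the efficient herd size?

Bargaining reaches the level where marginal profit last exceeds marginal odour cost.
That holds through level 3 (337 ≥ 225) but not at 4 (276 < 279).

3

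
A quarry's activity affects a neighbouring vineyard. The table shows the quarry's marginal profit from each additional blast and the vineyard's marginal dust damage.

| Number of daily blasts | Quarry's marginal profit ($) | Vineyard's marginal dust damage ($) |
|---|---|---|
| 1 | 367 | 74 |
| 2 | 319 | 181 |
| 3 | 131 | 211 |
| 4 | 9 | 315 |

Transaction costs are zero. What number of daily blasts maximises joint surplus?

Bargaining reaches the level where marginal profit last exceeds marginal dust damage.
That holds through level 2 (319 ≥ 181) but not at 3 (131 < 211).

2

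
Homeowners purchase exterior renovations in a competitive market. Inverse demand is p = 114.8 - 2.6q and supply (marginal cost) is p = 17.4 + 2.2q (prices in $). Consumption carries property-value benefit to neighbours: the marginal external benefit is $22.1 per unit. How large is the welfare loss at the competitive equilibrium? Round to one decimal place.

Market equilibrium (private): 17.4 + 2.2q = 114.8 - 2.6q → q_m = 20.2917.
Social marginal benefit = demand + MEB = 136.9 - 2.6q.
Set SMB = MC: 136.9 - 2.6q = 17.4 + 2.2q → q* = 24.8958.
Height of the DWL triangle at q_m is SMB(q_m) − MC(q_m) = MEB(q_m) = 22.1000.
DWL = ½ × 4.6041 × 22.1000 = 50.8753.

DWL = $50.9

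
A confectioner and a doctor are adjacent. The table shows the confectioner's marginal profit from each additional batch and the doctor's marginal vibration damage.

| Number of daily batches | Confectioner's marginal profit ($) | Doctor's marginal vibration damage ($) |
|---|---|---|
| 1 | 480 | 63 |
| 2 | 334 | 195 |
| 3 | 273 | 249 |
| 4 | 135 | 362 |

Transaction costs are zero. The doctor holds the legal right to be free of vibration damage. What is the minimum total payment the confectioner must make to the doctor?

$507

Efficient level: marginal profit ≥ marginal vibration damage through level 3, so k* = 3.
With the doctor holding the right, the confectioner must at least compensate total damage at k*: 63 + 195 + 249 = 507.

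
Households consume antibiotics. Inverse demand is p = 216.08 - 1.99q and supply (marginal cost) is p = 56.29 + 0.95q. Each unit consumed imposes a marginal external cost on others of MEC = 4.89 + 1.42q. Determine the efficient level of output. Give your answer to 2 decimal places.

Social marginal benefit = demand − MEC = 211.19 - 3.41q.
Set SMB = MC: 211.19 - 3.41q = 56.29 + 0.95q → q* = 35.5275.

q* = 35.53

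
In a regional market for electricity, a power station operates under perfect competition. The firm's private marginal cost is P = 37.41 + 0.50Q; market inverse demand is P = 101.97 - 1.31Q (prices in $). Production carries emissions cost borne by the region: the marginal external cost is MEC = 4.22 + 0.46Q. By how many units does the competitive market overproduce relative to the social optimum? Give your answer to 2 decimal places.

Market equilibrium (private): 37.41 + 0.50Q = 101.97 - 1.31Q → Q_m = 35.6685.
Social marginal cost = private MC + MEC = 41.63 + 0.96Q.
Set SMC = demand: 41.63 + 0.96Q = 101.97 - 1.31Q → Q* = 26.5815.
Gap = |35.6685 − 26.5815| = 9.0870.

9.09 units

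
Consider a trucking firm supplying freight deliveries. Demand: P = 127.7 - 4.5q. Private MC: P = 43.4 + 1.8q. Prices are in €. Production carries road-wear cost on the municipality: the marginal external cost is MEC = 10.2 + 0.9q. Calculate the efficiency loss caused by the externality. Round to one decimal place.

DWL = €34.4

Market equilibrium (private): 43.4 + 1.8q = 127.7 - 4.5q → q_m = 13.3810.
Social marginal cost = private MC + MEC = 53.6 + 2.7q.
Set SMC = demand: 53.6 + 2.7q = 127.7 - 4.5q → q* = 10.2917.
The welfare-loss triangle has base |q_m − q*| and height MEC(q_m) (the vertical gap between SMC and demand is zero at q* and MEC at q_m).
DWL = ½ × 3.0893 × 22.2429 = 34.3575.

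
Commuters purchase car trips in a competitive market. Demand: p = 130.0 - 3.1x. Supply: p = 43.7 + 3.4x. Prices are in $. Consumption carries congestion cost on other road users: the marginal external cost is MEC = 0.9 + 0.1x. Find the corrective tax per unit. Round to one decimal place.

Social marginal benefit = demand − MEC = 129.1 - 3.2x.
Set SMB = MC: 129.1 - 3.2x = 43.7 + 3.4x → x* = 12.9394.
The Pigouvian tax equals MEC at x*: 0.9 + 0.1×12.9394 = 2.1939.

tax = $2.2 per unit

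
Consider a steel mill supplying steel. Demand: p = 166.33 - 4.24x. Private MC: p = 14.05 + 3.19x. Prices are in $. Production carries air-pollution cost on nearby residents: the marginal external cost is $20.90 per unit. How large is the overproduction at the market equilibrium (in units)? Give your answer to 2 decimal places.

Market equilibrium (private): 14.05 + 3.19x = 166.33 - 4.24x → x_m = 20.4953.
Social marginal cost = private MC + MEC = 34.95 + 3.19x.
Set SMC = demand: 34.95 + 3.19x = 166.33 - 4.24x → x* = 17.6824.
Gap = |20.4953 − 17.6824| = 2.8129.

2.81 units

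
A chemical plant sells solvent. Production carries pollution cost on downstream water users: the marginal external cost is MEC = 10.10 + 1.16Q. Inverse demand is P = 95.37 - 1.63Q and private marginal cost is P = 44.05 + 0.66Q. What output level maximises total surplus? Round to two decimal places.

Social marginal cost = private MC + MEC = 54.15 + 1.82Q.
Set SMC = demand: 54.15 + 1.82Q = 95.37 - 1.63Q → Q* = 11.9478.

Q* = 11.95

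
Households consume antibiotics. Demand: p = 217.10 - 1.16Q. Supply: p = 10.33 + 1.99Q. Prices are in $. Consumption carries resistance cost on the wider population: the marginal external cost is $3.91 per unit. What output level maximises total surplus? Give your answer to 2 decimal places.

Q* = 64.40

Social marginal benefit = demand − MEC = 213.19 - 1.16Q.
Set SMB = MC: 213.19 - 1.16Q = 10.33 + 1.99Q → Q* = 64.4000.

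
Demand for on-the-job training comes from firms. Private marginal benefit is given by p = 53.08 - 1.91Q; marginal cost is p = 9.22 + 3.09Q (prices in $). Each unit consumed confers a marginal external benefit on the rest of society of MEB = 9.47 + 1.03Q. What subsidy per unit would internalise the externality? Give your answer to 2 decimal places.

subsidy = $23.31 per unit

Social marginal benefit = demand + MEB = 62.55 - 0.88Q.
Set SMB = MC: 62.55 - 0.88Q = 9.22 + 3.09Q → Q* = 13.4332.
The Pigouvian subsidy equals MEB at Q*: 9.47 + 1.03×13.4332 = 23.3062.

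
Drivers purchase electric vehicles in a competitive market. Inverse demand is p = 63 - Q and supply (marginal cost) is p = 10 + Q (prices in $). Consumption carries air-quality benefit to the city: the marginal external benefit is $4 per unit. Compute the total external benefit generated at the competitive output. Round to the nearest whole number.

$106

Market equilibrium (private): 10 + Q = 63 - Q → Q_m = 26.5000.
Total external benefit = MEB × Q_m = 4 × 26.5000 = 106.0000.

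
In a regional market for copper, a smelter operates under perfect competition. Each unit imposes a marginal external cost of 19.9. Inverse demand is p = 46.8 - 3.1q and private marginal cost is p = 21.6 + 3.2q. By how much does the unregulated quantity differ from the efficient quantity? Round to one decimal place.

Market equilibrium (private): 21.6 + 3.2q = 46.8 - 3.1q → q_m = 4.0000.
Social marginal cost = private MC + MEC = 41.5 + 3.2q.
Set SMC = demand: 41.5 + 3.2q = 46.8 - 3.1q → q* = 0.8413.
Gap = |4.0000 − 0.8413| = 3.1587.

3.2 units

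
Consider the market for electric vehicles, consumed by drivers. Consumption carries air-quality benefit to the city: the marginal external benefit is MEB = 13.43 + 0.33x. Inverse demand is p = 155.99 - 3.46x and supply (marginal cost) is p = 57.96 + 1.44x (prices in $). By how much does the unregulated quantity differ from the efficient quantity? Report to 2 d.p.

4.38 units

Market equilibrium (private): 57.96 + 1.44x = 155.99 - 3.46x → x_m = 20.0061.
Social marginal benefit = demand + MEB = 169.42 - 3.13x.
Set SMB = MC: 169.42 - 3.13x = 57.96 + 1.44x → x* = 24.3895.
Gap = |20.0061 − 24.3895| = 4.3834.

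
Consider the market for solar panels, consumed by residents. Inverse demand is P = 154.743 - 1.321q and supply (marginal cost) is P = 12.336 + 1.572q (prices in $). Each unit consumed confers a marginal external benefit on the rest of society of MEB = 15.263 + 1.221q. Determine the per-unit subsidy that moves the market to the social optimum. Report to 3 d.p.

Social marginal benefit = demand + MEB = 170.006 - 0.100q.
Set SMB = MC: 170.006 - 0.100q = 12.336 + 1.572q → q* = 94.3002.
The Pigouvian subsidy equals MEB at q*: 15.263 + 1.221×94.3002 = 130.4035.

subsidy = $130.404 per unit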